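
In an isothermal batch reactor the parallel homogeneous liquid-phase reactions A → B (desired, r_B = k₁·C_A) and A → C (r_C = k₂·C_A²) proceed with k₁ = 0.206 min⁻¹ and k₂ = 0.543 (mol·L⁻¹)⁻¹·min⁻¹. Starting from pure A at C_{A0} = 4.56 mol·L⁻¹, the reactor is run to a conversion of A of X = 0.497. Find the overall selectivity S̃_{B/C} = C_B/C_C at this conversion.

0.115

C_A = C_{A0}(1−X) = 2.294 mol·L⁻¹.
Along a PFR/batch, dC_B/dC_A = −r_B/(r_B+r_C) = −k₁/(k₁+k₂·C_A).
Integrating from C_{A0} to C_A: C_B = (0.206/0.543)·ln[(0.206+0.543·4.56)/(0.206+0.543·2.29)] = 0.3794·ln(2.682/1.451) = 0.2329 mol·L⁻¹.
C_C = (C_{A0}−C_A)−C_B = 2.033 mol·L⁻¹; S̃_{B/C} = 0.2329/2.033 = 0.115.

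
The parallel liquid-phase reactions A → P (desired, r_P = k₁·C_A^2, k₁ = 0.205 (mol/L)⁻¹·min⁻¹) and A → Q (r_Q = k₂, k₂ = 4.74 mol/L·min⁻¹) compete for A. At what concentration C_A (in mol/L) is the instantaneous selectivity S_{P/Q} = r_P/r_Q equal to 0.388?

S_{P/Q} = (k₁/k₂)·C_A^2 ⇒ C_A = (S·k₂/k₁)^(0.5).
= (0.388×4.74/0.205)^(0.5) = (8.971)^(0.5) = 3.00 mol/L.

3.00 mol/L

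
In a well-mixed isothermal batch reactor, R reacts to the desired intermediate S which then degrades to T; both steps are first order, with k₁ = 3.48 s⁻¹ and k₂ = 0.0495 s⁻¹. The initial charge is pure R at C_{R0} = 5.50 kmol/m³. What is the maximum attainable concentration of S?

For a first-order series the maximum intermediate yield is C_{S,max}/C_{R0} = (k₁/k₂)^[k₂/(k₂−k₁)].
= (3.48/0.0495)^(0.0495/(0.0495−3.48)) = (70.30)^(-0.01443) = 0.9405.
C_{S,max} = 0.9405×5.50 = 5.17 kmol/m³.

5.17 kmol/m³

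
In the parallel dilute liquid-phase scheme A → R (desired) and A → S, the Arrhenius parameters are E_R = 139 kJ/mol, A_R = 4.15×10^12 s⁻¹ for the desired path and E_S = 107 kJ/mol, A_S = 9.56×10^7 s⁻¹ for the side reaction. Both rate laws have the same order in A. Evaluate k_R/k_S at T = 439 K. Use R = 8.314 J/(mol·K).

With equal orders, S_{R/S} = k_R/k_S = (A_R/A_S)·exp[(E_S−E_R)/(RT)].
(E_S−E_R)/(RT) = (107−139)×10³/(8.314×439) = -32000/3650 = -8.767.
k_R/k_S = (4.15×10^12/9.56×10^7)·exp(-8.767) = 43410 × 1.557×10^-4 = 6.76.
Since E_R > E_S, raising the temperature improves selectivity toward R.

6.76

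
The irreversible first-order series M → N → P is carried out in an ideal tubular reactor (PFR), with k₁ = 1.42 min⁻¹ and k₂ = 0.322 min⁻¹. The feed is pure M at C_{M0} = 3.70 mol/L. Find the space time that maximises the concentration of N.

The intermediate peaks when r₁ = r₂, i.e. k₁e^(−k₁τ) = k₂e^(−k₂τ), giving τ_opt = ln(k₂/k₁)/(k₂−k₁).
= ln(0.322/1.42)/(0.322−1.42) = ln(0.2268)/-1.098 = -1.484/-1.098 = 1.35 min.

1.35 min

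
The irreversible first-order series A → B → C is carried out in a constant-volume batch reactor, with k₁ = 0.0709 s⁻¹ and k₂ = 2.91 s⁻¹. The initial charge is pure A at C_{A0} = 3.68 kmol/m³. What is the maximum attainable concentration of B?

0.0817 kmol/m³

For a first-order series the maximum intermediate yield is C_{B,max}/C_{A0} = (k₁/k₂)^[k₂/(k₂−k₁)].
= (0.0709/2.91)^(2.91/(2.91−0.0709)) = (0.02436)^(1.025) = 0.02221.
C_{B,max} = 0.02221×3.68 = 0.0817 kmol/m³.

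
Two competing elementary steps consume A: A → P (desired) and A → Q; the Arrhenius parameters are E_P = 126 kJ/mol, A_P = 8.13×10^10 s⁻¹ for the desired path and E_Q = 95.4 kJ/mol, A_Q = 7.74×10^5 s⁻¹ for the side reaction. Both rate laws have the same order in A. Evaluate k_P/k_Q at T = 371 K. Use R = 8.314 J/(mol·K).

With equal orders, S_{P/Q} = k_P/k_Q = (A_P/A_Q)·exp[(E_Q−E_P)/(RT)].
(E_Q−E_P)/(RT) = (95.4−126)×10³/(8.314×371) = -30600/3084 = -9.921.
k_P/k_Q = (8.13×10^10/7.74×10^5)·exp(-9.921) = 1.050×10^5 × 4.915×10^-5 = 5.16.

5.16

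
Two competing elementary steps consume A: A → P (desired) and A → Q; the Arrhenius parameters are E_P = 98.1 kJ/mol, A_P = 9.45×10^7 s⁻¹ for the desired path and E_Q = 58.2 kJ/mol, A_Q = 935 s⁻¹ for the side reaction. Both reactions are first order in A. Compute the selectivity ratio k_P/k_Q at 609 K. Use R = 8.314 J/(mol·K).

k_P/k_Q = (A_P/A_Q)·exp[−(E_P−E_Q)/(RT)] = (A_P/A_Q)·exp[(E_Q−E_P)/(RT)].
(E_Q−E_P)/(RT) = (58.2−98.1)×10³/(8.314×609) = -39900/5063 = -7.880.
k_P/k_Q = (9.45×10^7/935)·exp(-7.880) = 1.011×10^5 × 3.781×10^-4 = 38.2.
Since E_P > E_Q, raising the temperature improves selectivity toward P.

38.2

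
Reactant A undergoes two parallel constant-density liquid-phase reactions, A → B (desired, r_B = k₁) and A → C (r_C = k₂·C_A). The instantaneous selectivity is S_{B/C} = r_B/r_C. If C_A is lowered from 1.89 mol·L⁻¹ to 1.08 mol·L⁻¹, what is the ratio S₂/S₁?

1.75

S_{B/C} = (k₁/k₂)·C_A⁻¹, so S₂/S₁ = (C_{A,2}/C_{A,1})⁻¹.
= 1.89/1.08 = 1.75.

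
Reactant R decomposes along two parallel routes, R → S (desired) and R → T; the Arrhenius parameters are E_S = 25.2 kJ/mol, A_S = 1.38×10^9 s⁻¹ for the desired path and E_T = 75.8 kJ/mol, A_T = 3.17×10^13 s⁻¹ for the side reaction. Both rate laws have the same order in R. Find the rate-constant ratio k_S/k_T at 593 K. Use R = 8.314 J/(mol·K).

k_S/k_T = (A_S/A_T)·exp[−(E_S−E_T)/(RT)] = (A_S/A_T)·exp[(E_T−E_S)/(RT)].
(E_T−E_S)/(RT) = (75.8−25.2)×10³/(8.314×593) = 50600/4930 = 10.26.
k_S/k_T = (1.38×10^9/3.17×10^13)·exp(10.26) = 4.353×10^-5 × 28660 = 1.25.

1.25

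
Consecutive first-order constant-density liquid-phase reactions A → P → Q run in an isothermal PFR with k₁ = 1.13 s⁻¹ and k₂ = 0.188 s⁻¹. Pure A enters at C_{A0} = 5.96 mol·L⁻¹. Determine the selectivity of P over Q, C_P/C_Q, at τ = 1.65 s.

Solving the coupled first-order balances gives C_P(τ) = [k₁/(k₂−k₁)]·C_{A0}·(e^(−k₁τ) − e^(−k₂τ)).
e^(−k₁τ) = e^(−1.13×1.65) = e^(−1.864) = 0.1550; e^(−k₂τ) = e^(−0.3102) = 0.7333.
C_P = 1.13×5.96/(0.188−1.13) × (0.1550−0.7333) = (-7.149)×(-0.5783) = 4.135 mol·L⁻¹.
C_A = C_{A0}e^(−k₁τ) = 0.9236 mol·L⁻¹, so C_Q = C_{A0}−C_A−C_P = 0.9016 mol·L⁻¹; C_P/C_Q = 4.59.

4.59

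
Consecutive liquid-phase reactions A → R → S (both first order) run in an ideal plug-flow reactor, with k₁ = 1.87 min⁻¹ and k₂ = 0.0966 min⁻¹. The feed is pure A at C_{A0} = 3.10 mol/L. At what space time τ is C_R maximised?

The intermediate peaks when r₁ = r₂, i.e. k₁e^(−k₁τ) = k₂e^(−k₂τ), giving τ_opt = ln(k₂/k₁)/(k₂−k₁).
= ln(0.0966/1.87)/(0.0966−1.87) = ln(0.05166)/-1.773 = -2.963/-1.773 = 1.67 min.

1.67 min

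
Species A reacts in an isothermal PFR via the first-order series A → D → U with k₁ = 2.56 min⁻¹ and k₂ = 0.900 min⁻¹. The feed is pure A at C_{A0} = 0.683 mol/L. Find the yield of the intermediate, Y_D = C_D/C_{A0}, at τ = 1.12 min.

The intermediate concentration in a first-order A→B→C sequence is C_D = k₁C_{A0}(e^(−k₁τ) − e^(−k₂τ))/(k₂−k₁).
e^(−k₁τ) = e^(−2.56×1.12) = e^(−2.867) = 0.05686; e^(−k₂τ) = e^(−1.008) = 0.3649.
C_D = 2.56×0.683/(0.900−2.56) × (0.05686−0.3649) = (-1.053)×(-0.3081) = 0.3245 mol/L.
Y_D = C_D/C_{A0} = 0.3245/0.683 = 0.475.

0.475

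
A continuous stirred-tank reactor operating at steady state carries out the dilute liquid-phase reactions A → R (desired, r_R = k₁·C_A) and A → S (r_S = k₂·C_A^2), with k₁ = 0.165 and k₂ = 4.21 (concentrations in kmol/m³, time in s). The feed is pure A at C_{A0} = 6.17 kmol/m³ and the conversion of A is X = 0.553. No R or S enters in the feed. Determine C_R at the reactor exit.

Exit C_A = C_{A0}(1−X) = 6.17×0.447 = 2.758 kmol/m³.
In a CSTR the entire volume is at exit conditions, so r_R = 0.165×2.758 = 0.4551 and r_S = 4.21×2.758^2 = 32.02.
Fraction of consumed A going to R: r_R/(r_R+r_S) = 0.01401.
C_R = 0.01401·C_{A0}·X = 0.01401×6.17×0.553 = 0.0478 kmol/m³.

0.0478 kmol/m³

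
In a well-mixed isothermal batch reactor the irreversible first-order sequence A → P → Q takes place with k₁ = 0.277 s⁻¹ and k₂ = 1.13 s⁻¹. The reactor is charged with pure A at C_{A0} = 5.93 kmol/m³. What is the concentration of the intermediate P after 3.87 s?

0.635 kmol/m³

Solving the coupled first-order balances gives C_P(t) = [k₁/(k₂−k₁)]·C_{A0}·(e^(−k₁t) − e^(−k₂t)).
e^(−k₁t) = e^(−0.277×3.87) = e^(−1.072) = 0.3423; e^(−k₂t) = e^(−4.373) = 0.01261.
C_P = 0.277×5.93/(1.13−0.277) × (0.3423−0.01261) = 1.926×0.3297 = 0.6349 kmol/m³.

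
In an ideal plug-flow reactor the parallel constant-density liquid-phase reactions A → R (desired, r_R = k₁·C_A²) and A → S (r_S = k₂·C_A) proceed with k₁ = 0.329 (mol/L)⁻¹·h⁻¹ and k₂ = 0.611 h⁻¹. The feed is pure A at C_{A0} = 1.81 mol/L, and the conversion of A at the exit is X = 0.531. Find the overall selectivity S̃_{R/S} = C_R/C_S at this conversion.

0.703

C_A = C_{A0}(1−X) = 0.8489 mol/L.
Along a PFR/batch, dC_S/dC_A = −r_S/(r_R+r_S) = −k₂/(k₂+k₁·C_A).
Integrating from C_{A0} to C_A: C_S = (0.611/0.329)·ln[(0.611+0.329·1.81)/(0.611+0.329·0.849)] = 1.857·ln(1.206/0.8903) = 0.5644 mol/L.
Then C_R = (C_{A0}−C_A) − C_S = 0.9611 − 0.5644 = 0.3967 mol/L.
S̃_{R/S} = C_R/C_S = 0.3967/0.5644 = 0.703.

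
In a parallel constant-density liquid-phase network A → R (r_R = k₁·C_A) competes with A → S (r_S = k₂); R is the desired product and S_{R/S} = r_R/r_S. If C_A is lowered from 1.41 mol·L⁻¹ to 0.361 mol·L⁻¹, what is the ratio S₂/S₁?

0.256

S_{R/S} = (k₁/k₂)·C_A, so S₂/S₁ = (C_{A,2}/C_{A,1}).
= 0.361/1.41 = 0.256.
Selectivity toward R falls as C_A falls — high-concentration operation is favoured.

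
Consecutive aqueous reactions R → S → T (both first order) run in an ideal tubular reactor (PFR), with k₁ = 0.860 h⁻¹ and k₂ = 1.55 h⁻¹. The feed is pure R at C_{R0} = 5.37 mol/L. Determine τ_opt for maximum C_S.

Setting dC_S/dτ = 0 gives τ_opt = ln(k₂/k₁)/(k₂−k₁).
= ln(1.55/0.860)/(1.55−0.860) = ln(1.802)/0.6900 = 0.5891/0.6900 = 0.854 h.

0.854 h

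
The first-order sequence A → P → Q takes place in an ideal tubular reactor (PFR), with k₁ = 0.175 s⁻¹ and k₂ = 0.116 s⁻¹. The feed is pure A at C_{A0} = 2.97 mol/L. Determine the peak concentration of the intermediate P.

For a first-order series the maximum intermediate yield is C_{P,max}/C_{A0} = (k₁/k₂)^[k₂/(k₂−k₁)].
= (0.175/0.116)^(0.116/(0.116−0.175)) = (1.509)^(-1.966) = 0.4455.
C_{P,max} = 0.4455×2.97 = 1.32 mol/L.

1.32 mol/L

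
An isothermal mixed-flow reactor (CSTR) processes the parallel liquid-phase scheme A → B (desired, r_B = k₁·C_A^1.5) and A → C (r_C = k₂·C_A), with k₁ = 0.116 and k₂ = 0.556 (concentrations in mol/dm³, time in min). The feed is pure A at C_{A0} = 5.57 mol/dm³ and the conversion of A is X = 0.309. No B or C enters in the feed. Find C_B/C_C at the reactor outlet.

0.409

Exit C_A = C_{A0}(1−X) = 5.57×0.691 = 3.849 mol/dm³.
A CSTR operates uniformly at the exit composition, giving r_B = 0.8759 and r_C = 2.140 (each k·C_A^n at C_A = 3.849).
Overall selectivity = C_B/C_C = r_Bτ/(r_Cτ) = r_B/r_C = 0.409.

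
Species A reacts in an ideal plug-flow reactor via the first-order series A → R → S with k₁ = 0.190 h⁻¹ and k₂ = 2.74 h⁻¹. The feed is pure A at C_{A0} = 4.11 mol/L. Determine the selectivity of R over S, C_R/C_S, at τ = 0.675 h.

The intermediate concentration in a first-order A→B→C sequence is C_R = k₁C_{A0}(e^(−k₁τ) − e^(−k₂τ))/(k₂−k₁).
e^(−k₁τ) = e^(−0.190×0.675) = e^(−0.1283) = 0.8796; e^(−k₂τ) = e^(−1.850) = 0.1573.
C_R = 0.190×4.11/(2.74−0.190) × (0.8796−0.1573) = 0.3062×0.7223 = 0.2212 mol/L.
C_A = C_{A0}e^(−k₁τ) = 3.615 mol/L, so C_S = C_{A0}−C_A−C_R = 0.2735 mol/L; C_R/C_S = 0.809.

0.809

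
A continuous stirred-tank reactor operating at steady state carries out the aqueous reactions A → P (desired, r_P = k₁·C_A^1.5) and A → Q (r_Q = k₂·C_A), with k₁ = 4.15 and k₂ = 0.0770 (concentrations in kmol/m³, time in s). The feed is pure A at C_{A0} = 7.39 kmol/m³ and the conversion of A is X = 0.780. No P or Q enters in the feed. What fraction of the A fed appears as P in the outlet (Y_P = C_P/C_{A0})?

Exit C_A = C_{A0}(1−X) = 7.39×0.220 = 1.626 kmol/m³.
A CSTR operates uniformly at the exit composition, giving r_P = 8.603 and r_Q = 0.1252 (each k·C_A^n at C_A = 1.626).
Fraction of consumed A going to P: r_P/(r_P+r_Q) = 0.9857.
C_P = 0.9857·C_{A0}·X = 0.9857×7.39×0.780 = 5.68 kmol/m³; Y_P = C_P/C_{A0} = 0.769.

0.769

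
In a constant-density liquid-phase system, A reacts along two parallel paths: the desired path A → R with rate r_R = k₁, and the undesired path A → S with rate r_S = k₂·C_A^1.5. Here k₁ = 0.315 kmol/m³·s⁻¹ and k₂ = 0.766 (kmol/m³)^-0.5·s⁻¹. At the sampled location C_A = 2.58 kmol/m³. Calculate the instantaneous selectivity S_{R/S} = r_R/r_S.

0.0992

S_{R/S} = r_R/r_S = (k₁)/(k₂·C_A^1.5) = (k₁/k₂)·C_A^-1.5.
= (0.315) / (0.766×2.580^1.5) = 0.3150/3.174 = 0.0992.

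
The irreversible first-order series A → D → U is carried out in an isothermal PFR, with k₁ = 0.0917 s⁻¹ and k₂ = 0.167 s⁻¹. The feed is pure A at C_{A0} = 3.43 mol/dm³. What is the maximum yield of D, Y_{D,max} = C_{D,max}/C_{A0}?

Evaluating C_D at τ_opt = ln(k₂/k₁)/(k₂−k₁) gives C_{D,max}/C_{A0} = (k₁/k₂)^[k₂/(k₂−k₁)].
= (0.0917/0.167)^(0.167/(0.167−0.0917)) = (0.5491)^(2.218) = 0.2646.

0.265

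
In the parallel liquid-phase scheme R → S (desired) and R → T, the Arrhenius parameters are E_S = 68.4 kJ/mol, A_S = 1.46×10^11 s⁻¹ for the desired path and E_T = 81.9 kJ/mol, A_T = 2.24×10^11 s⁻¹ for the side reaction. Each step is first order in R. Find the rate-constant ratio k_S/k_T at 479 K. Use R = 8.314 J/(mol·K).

k_S/k_T = (A_S/A_T)·exp[−(E_S−E_T)/(RT)] = (A_S/A_T)·exp[(E_T−E_S)/(RT)].
(E_T−E_S)/(RT) = (81.9−68.4)×10³/(8.314×479) = 13500/3982 = 3.390.
k_S/k_T = (1.46×10^11/2.24×10^11)·exp(3.390) = 0.6518 × 29.66 = 19.3.
Since E_S < E_T, lowering the temperature improves selectivity toward S.

19.3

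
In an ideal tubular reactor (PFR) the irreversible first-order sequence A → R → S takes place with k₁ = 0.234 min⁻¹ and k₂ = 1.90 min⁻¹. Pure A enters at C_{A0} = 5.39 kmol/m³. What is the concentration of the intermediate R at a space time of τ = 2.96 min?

0.376 kmol/m³

The intermediate concentration in a first-order A→B→C sequence is C_R = k₁C_{A0}(e^(−k₁τ) − e^(−k₂τ))/(k₂−k₁).
e^(−k₁τ) = e^(−0.234×2.96) = e^(−0.6926) = 0.5003; e^(−k₂τ) = e^(−5.624) = 0.003610.
C_R = 0.234×5.39/(1.90−0.234) × (0.5003−0.003610) = 0.7571×0.4966 = 0.3760 kmol/m³.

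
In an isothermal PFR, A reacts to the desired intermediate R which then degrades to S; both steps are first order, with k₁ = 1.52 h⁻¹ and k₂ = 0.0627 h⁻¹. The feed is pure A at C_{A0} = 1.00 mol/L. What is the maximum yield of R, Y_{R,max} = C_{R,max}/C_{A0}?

0.872

Evaluating C_R at τ_opt = ln(k₂/k₁)/(k₂−k₁) gives C_{R,max}/C_{A0} = (k₁/k₂)^[k₂/(k₂−k₁)].
= (1.52/0.0627)^(0.0627/(0.0627−1.52)) = (24.24)^(-0.04302) = 0.8718.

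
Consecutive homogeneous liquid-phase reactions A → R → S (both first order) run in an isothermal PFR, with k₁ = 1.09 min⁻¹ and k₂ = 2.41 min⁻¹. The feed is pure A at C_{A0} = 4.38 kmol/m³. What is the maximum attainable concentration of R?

1.03 kmol/m³

For a first-order series the maximum intermediate yield is C_{R,max}/C_{A0} = (k₁/k₂)^[k₂/(k₂−k₁)].
= (1.09/2.41)^(2.41/(2.41−1.09)) = (0.4523)^(1.826) = 0.2349.
C_{R,max} = 0.2349×4.38 = 1.03 kmol/m³.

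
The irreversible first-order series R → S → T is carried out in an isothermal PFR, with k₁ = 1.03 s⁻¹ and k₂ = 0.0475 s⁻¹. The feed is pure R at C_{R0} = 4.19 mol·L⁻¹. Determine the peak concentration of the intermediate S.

For a first-order series the maximum intermediate yield is C_{S,max}/C_{R0} = (k₁/k₂)^[k₂/(k₂−k₁)].
= (1.03/0.0475)^(0.0475/(0.0475−1.03)) = (21.68)^(-0.04835) = 0.8618.
C_{S,max} = 0.8618×4.19 = 3.61 mol·L⁻¹.

3.61 mol·L⁻¹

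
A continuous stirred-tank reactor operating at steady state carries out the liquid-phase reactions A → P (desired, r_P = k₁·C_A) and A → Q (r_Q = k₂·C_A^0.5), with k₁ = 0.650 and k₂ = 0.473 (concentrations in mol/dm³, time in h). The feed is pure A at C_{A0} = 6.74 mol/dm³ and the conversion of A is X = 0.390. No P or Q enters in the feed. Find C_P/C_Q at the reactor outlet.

2.79

Exit C_A = C_{A0}(1−X) = 6.74×0.610 = 4.111 mol/dm³.
In a CSTR the entire volume is at exit conditions, so r_P = 0.650×4.111 = 2.672 and r_Q = 0.473×4.111^0.5 = 0.9591.
Overall selectivity = C_P/C_Q = r_Pτ/(r_Qτ) = r_P/r_Q = 2.79.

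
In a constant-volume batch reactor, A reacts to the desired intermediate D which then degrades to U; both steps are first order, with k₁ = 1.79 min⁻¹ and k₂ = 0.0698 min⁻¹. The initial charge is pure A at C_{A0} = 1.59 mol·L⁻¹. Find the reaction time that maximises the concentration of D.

1.89 min

Setting dC_D/dt = 0 gives t_opt = ln(k₂/k₁)/(k₂−k₁).
= ln(0.0698/1.79)/(0.0698−1.79) = ln(0.03899)/-1.720 = -3.244/-1.720 = 1.89 min.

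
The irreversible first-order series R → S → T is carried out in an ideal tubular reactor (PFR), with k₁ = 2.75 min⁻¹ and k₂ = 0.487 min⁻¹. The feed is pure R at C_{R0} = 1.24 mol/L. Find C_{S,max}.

Evaluating C_S at τ_opt = ln(k₂/k₁)/(k₂−k₁) gives C_{S,max}/C_{R0} = (k₁/k₂)^[k₂/(k₂−k₁)].
= (2.75/0.487)^(0.487/(0.487−2.75)) = (5.647)^(-0.2152) = 0.6890.
C_{S,max} = 0.6890×1.24 = 0.854 mol/L.

0.854 mol/L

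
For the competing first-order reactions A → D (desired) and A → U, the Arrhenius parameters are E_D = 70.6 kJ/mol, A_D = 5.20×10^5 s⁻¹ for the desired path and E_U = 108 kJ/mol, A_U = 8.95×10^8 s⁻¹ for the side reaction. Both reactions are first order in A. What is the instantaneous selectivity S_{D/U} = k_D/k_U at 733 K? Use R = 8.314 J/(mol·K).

With equal orders, S_{D/U} = k_D/k_U = (A_D/A_U)·exp[(E_U−E_D)/(RT)].
(E_U−E_D)/(RT) = (108−70.6)×10³/(8.314×733) = 37400/6094 = 6.137.
k_D/k_U = (5.20×10^5/8.95×10^8)·exp(6.137) = 5.810×10^-4 × 462.7 = 0.269.
Since E_D < E_U, lowering the temperature improves selectivity toward D.

0.269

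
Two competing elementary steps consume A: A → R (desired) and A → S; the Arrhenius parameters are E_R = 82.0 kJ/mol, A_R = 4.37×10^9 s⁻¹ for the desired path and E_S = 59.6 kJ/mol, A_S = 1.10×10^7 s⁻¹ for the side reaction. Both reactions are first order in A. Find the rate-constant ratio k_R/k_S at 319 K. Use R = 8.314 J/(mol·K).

0.0853

k_R/k_S = (A_R/A_S)·exp[−(E_R−E_S)/(RT)] = (A_R/A_S)·exp[(E_S−E_R)/(RT)].
(E_S−E_R)/(RT) = (59.6−82.0)×10³/(8.314×319) = -22400/2652 = -8.446.
k_R/k_S = (4.37×10^9/1.10×10^7)·exp(-8.446) = 397.3 × 2.148×10^-4 = 0.0853.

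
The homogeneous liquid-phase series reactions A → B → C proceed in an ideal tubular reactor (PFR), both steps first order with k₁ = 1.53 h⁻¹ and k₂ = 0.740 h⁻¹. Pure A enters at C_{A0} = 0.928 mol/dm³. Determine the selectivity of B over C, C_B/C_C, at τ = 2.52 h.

0.360

Solving the coupled first-order balances gives C_B(τ) = [k₁/(k₂−k₁)]·C_{A0}·(e^(−k₁τ) − e^(−k₂τ)).
e^(−k₁τ) = e^(−1.53×2.52) = e^(−3.856) = 0.02116; e^(−k₂τ) = e^(−1.865) = 0.1549.
C_B = 1.53×0.928/(0.740−1.53) × (0.02116−0.1549) = (-1.797)×(-0.1338) = 0.2404 mol/dm³.
C_A = C_{A0}e^(−k₁τ) = 0.01964 mol/dm³, so C_C = C_{A0}−C_A−C_B = 0.6679 mol/dm³; C_B/C_C = 0.360.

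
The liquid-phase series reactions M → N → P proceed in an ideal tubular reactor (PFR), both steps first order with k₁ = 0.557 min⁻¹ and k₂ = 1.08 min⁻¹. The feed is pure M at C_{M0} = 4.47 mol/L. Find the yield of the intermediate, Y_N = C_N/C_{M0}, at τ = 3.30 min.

0.139

The intermediate concentration in a first-order A→B→C sequence is C_N = k₁C_{M0}(e^(−k₁τ) − e^(−k₂τ))/(k₂−k₁).
e^(−k₁τ) = e^(−0.557×3.30) = e^(−1.838) = 0.1591; e^(−k₂τ) = e^(−3.564) = 0.02833.
C_N = 0.557×4.47/(1.08−0.557) × (0.1591−0.02833) = 4.761×0.1308 = 0.6227 mol/L.
Y_N = C_N/C_{M0} = 0.6227/4.47 = 0.139.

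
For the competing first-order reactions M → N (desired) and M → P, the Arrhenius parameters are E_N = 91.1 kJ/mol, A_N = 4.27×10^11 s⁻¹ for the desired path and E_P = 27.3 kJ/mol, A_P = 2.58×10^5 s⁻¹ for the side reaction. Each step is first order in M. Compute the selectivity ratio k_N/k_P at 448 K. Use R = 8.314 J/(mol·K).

With equal orders, S_{N/P} = k_N/k_P = (A_N/A_P)·exp[(E_P−E_N)/(RT)].
(E_P−E_N)/(RT) = (27.3−91.1)×10³/(8.314×448) = -63800/3725 = -17.13.
k_N/k_P = (4.27×10^11/2.58×10^5)·exp(-17.13) = 1.655×10^6 × 3.639×10^-8 = 0.0602.

0.0602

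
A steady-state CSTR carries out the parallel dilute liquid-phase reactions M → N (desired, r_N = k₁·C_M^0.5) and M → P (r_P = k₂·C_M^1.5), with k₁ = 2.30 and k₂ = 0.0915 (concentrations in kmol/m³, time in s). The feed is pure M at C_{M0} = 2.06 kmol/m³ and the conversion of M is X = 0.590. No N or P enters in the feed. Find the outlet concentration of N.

Exit C_M = C_{M0}(1−X) = 2.06×0.410 = 0.8446 kmol/m³.
Rates in a CSTR are evaluated at the outlet concentration: r_N = 2.30×0.8446^0.5 = 2.114, r_P = 0.0915×0.8446^1.5 = 0.07102.
Fraction of consumed M going to N: r_N/(r_N+r_P) = 0.9675.
C_N = 0.9675·C_{M0}·X = 0.9675×2.06×0.590 = 1.18 kmol/m³.

1.18 kmol/m³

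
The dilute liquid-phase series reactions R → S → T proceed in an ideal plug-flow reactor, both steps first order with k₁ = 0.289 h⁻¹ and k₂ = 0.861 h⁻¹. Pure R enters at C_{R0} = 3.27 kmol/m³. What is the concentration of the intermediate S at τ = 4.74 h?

The intermediate concentration in a first-order A→B→C sequence is C_S = k₁C_{R0}(e^(−k₁τ) − e^(−k₂τ))/(k₂−k₁).
e^(−k₁τ) = e^(−0.289×4.74) = e^(−1.370) = 0.2541; e^(−k₂τ) = e^(−4.081) = 0.01689.
C_S = 0.289×3.27/(0.861−0.289) × (0.2541−0.01689) = 1.652×0.2373 = 0.3920 kmol/m³.

0.392 kmol/m³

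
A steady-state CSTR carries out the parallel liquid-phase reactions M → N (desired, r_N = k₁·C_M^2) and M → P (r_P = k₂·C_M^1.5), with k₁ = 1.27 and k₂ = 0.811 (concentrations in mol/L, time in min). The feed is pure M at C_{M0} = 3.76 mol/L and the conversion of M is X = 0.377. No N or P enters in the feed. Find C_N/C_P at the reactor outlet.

Exit C_M = C_{M0}(1−X) = 3.76×0.623 = 2.342 mol/L.
A CSTR operates uniformly at the exit composition, giving r_N = 6.969 and r_P = 2.908 (each k·C_M^n at C_M = 2.342).
Overall selectivity = C_N/C_P = r_Nτ/(r_Pτ) = r_N/r_P = 2.40.

2.40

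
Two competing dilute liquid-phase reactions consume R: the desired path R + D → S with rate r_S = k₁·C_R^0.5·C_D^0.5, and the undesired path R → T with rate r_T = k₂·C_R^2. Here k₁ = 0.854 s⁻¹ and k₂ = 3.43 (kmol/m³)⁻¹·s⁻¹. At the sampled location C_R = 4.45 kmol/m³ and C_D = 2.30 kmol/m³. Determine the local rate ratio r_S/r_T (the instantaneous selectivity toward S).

0.0402

S_{S/T} = r_S/r_T = (k₁·C_R^0.5·C_D^0.5)/(k₂·C_R^2) = (k₁/k₂)·C_R^-1.5·C_D^0.5.
= (0.854×4.450^0.5×2.300^0.5) / (3.43×4.450^2) = 2.732/67.92 = 0.0402.
The undesired path is higher order in R, so low C_R (CSTR or dilute feed) favours S.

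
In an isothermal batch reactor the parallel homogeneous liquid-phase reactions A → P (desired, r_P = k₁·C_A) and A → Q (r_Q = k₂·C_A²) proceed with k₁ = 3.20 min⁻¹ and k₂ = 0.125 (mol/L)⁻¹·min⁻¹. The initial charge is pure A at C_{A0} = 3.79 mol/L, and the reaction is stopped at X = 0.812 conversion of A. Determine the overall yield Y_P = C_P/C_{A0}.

0.747

C_A = C_{A0}(1−X) = 0.7125 mol/L.
Along a PFR/batch, dC_P/dC_A = −r_P/(r_P+r_Q) = −k₁/(k₁+k₂·C_A).
Integrating from C_{A0} to C_A: C_P = (3.20/0.125)·ln[(3.20+0.125·3.79)/(3.20+0.125·0.713)] = 25.60·ln(3.674/3.289) = 2.832 mol/L.
Y_P = C_P/C_{A0} = 2.832/3.79 = 0.747.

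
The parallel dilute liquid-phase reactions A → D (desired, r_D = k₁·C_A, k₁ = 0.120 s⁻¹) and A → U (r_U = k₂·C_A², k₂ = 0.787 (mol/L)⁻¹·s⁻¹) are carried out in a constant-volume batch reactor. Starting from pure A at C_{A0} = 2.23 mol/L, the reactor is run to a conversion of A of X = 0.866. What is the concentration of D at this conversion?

C_A = C_{A0}(1−X) = 0.2988 mol/L.
Along a PFR/batch, dC_D/dC_A = −r_D/(r_D+r_U) = −k₁/(k₁+k₂·C_A).
Integrating from C_{A0} to C_A: C_D = (0.120/0.787)·ln[(0.120+0.787·2.23)/(0.120+0.787·0.299)] = 0.1525·ln(1.875/0.3552) = 0.2537 mol/L.

0.254 mol/L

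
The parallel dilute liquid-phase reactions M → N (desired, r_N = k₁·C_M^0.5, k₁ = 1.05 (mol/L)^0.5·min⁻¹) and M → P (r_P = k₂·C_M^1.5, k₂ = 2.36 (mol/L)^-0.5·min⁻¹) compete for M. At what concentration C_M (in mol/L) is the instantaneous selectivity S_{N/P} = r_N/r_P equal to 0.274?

1.62 mol/L

S_{N/P} = (k₁/k₂)·C_M⁻¹ ⇒ C_M = (S·k₂/k₁)^(-1).
= (0.274×2.36/1.05)^(-1) = (0.6158)^(-1) = 1.62 mol/L.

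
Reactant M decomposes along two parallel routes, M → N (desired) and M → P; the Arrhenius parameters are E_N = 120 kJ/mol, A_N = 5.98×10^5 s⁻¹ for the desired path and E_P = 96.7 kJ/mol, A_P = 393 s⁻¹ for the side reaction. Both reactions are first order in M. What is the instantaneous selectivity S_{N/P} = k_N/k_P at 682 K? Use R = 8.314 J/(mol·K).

25.0

Since both paths have the same order in M, the concentration cancels and S_{N/P} = k_N/k_P = (A_N/A_P)·exp[(E_P−E_N)/(RT)].
(E_P−E_N)/(RT) = (96.7−120)×10³/(8.314×682) = -23300/5670 = -4.109.
k_N/k_P = (5.98×10^5/393)·exp(-4.109) = 1522 × 0.01642 = 25.0.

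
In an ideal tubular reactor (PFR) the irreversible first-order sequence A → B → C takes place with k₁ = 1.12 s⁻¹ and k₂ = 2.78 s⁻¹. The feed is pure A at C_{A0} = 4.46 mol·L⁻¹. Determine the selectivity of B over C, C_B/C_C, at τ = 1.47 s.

Solving the coupled first-order balances gives C_B(τ) = [k₁/(k₂−k₁)]·C_{A0}·(e^(−k₁τ) − e^(−k₂τ)).
e^(−k₁τ) = e^(−1.12×1.47) = e^(−1.646) = 0.1927; e^(−k₂τ) = e^(−4.087) = 0.01680.
C_B = 1.12×4.46/(2.78−1.12) × (0.1927−0.01680) = 3.009×0.1759 = 0.5294 mol·L⁻¹.
C_A = C_{A0}e^(−k₁τ) = 0.8596 mol·L⁻¹, so C_C = C_{A0}−C_A−C_B = 3.071 mol·L⁻¹; C_B/C_C = 0.172.

0.172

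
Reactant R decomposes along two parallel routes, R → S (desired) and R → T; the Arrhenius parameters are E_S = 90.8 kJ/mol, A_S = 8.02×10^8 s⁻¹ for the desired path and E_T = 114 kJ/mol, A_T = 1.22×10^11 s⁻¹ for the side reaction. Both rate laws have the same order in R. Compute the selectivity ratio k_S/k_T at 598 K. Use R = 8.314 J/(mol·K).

With equal orders, S_{S/T} = k_S/k_T = (A_S/A_T)·exp[(E_T−E_S)/(RT)].
(E_T−E_S)/(RT) = (114−90.8)×10³/(8.314×598) = 23200/4972 = 4.666.
k_S/k_T = (8.02×10^8/1.22×10^11)·exp(4.666) = 0.006574 × 106.3 = 0.699.
Since E_S < E_T, lowering the temperature improves selectivity toward S.

0.699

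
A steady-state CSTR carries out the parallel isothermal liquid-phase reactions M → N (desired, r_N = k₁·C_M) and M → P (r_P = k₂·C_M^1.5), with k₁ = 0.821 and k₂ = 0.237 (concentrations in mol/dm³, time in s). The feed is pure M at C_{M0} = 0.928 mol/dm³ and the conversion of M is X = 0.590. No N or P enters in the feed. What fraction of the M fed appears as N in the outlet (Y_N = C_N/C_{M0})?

0.501

Exit C_M = C_{M0}(1−X) = 0.928×0.410 = 0.3805 mol/dm³.
In a CSTR the entire volume is at exit conditions, so r_N = 0.821×0.3805 = 0.3124 and r_P = 0.237×0.3805^1.5 = 0.05562.
Fraction of consumed M going to N: r_N/(r_N+r_P) = 0.8489.
C_N = 0.8489·C_{M0}·X = 0.8489×0.928×0.590 = 0.465 mol/dm³; Y_N = C_N/C_{M0} = 0.501.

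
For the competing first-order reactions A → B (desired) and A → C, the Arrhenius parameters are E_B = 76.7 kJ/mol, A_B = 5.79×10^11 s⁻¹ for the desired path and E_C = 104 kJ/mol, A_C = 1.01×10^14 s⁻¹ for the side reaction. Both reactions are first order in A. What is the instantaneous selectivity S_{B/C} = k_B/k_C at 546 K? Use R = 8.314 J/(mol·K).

2.35

k_B/k_C = (A_B/A_C)·exp[−(E_B−E_C)/(RT)] = (A_B/A_C)·exp[(E_C−E_B)/(RT)].
(E_C−E_B)/(RT) = (104−76.7)×10³/(8.314×546) = 27300/4539 = 6.014.
k_B/k_C = (5.79×10^11/1.01×10^14)·exp(6.014) = 0.005733 × 409.1 = 2.35.
Since E_B < E_C, lowering the temperature improves selectivity toward B.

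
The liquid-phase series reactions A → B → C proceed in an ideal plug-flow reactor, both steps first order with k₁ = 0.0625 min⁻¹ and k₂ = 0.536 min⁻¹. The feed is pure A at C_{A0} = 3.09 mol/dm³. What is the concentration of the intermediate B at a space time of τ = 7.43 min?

Solving the coupled first-order balances gives C_B(τ) = [k₁/(k₂−k₁)]·C_{A0}·(e^(−k₁τ) − e^(−k₂τ)).
e^(−k₁τ) = e^(−0.0625×7.43) = e^(−0.4644) = 0.6285; e^(−k₂τ) = e^(−3.982) = 0.01864.
C_B = 0.0625×3.09/(0.536−0.0625) × (0.6285−0.01864) = 0.4079×0.6099 = 0.2488 mol/dm³.

0.249 mol/dm³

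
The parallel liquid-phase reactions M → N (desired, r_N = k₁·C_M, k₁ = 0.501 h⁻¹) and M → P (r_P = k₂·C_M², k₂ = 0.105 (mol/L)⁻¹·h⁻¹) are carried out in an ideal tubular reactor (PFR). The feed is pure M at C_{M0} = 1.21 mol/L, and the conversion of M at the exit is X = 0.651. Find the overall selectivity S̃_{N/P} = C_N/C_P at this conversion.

5.91

C_M = C_{M0}(1−X) = 0.4223 mol/L.
Along a PFR/batch, dC_N/dC_M = −r_N/(r_N+r_P) = −k₁/(k₁+k₂·C_M).
Integrating from C_{M0} to C_M: C_N = (0.501/0.105)·ln[(0.501+0.105·1.21)/(0.501+0.105·0.422)] = 4.771·ln(0.6280/0.5453) = 0.6738 mol/L.
C_P = (C_{M0}−C_M)−C_N = 0.1139 mol/L; S̃_{N/P} = 0.6738/0.1139 = 5.91.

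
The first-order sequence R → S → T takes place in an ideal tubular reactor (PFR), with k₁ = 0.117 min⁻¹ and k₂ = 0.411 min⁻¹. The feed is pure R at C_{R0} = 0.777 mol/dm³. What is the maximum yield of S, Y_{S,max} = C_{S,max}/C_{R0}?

0.173

At the optimum, C_{S,max}/C_{R0} = (k₁/k₂)^[k₂/(k₂−k₁)].
= (0.117/0.411)^(0.411/(0.411−0.117)) = (0.2847)^(1.398) = 0.1727.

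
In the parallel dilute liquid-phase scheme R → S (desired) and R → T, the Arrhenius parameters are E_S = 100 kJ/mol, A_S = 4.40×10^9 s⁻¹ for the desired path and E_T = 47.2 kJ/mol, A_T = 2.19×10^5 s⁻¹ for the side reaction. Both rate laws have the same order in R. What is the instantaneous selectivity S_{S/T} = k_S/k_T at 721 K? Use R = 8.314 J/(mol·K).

With equal orders, S_{S/T} = k_S/k_T = (A_S/A_T)·exp[(E_T−E_S)/(RT)].
(E_T−E_S)/(RT) = (47.2−100)×10³/(8.314×721) = -52800/5994 = -8.808.
k_S/k_T = (4.40×10^9/2.19×10^5)·exp(-8.808) = 20091 × 1.495×10^-4 = 3.00.
Since E_S > E_T, raising the temperature improves selectivity toward S.

3.00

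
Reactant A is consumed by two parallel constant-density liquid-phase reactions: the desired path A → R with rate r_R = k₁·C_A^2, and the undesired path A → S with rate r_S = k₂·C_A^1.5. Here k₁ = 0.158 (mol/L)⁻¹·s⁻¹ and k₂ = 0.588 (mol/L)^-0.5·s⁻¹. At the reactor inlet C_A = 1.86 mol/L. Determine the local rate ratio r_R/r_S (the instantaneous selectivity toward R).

0.366

S_{R/S} = r_R/r_S = (k₁·C_A^2)/(k₂·C_A^1.5) = (k₁/k₂)·C_A^0.5.
= (0.158×1.860^2) / (0.588×1.860^1.5) = 0.5466/1.492 = 0.366.
Since the desired path is higher order in A, keeping C_A high (PFR or concentrated feed) favours R.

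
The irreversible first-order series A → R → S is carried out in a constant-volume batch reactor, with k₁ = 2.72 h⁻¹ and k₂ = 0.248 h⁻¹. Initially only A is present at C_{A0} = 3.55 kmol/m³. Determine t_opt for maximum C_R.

0.969 h

For first-order series the maximum of C_R occurs at t_opt = ln(k₂/k₁)/(k₂−k₁).
= ln(0.248/2.72)/(0.248−2.72) = ln(0.09118)/-2.472 = -2.395/-2.472 = 0.969 h.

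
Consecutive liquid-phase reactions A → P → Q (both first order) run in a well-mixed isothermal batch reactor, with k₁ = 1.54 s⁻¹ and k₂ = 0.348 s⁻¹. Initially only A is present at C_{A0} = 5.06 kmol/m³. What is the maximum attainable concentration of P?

For a first-order series the maximum intermediate yield is C_{P,max}/C_{A0} = (k₁/k₂)^[k₂/(k₂−k₁)].
= (1.54/0.348)^(0.348/(0.348−1.54)) = (4.425)^(-0.2919) = 0.6478.
C_{P,max} = 0.6478×5.06 = 3.28 kmol/m³.

3.28 kmol/m³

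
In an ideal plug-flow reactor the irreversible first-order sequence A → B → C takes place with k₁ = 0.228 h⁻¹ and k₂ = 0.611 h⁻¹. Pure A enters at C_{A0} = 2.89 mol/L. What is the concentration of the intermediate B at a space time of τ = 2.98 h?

0.594 mol/L

Solving the coupled first-order balances gives C_B(τ) = [k₁/(k₂−k₁)]·C_{A0}·(e^(−k₁τ) − e^(−k₂τ)).
e^(−k₁τ) = e^(−0.228×2.98) = e^(−0.6794) = 0.5069; e^(−k₂τ) = e^(−1.821) = 0.1619.
C_B = 0.228×2.89/(0.611−0.228) × (0.5069−0.1619) = 1.720×0.3450 = 0.5935 mol/L.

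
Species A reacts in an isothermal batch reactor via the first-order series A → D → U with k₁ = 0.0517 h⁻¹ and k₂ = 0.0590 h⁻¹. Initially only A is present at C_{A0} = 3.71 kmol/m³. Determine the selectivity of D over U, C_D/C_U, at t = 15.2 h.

For first-order series with pure A initially, C_D(t) = k₁C_{A0}/(k₂−k₁)·(e^(−k₁t) − e^(−k₂t)).
e^(−k₁t) = e^(−0.0517×15.2) = e^(−0.7858) = 0.4557; e^(−k₂t) = e^(−0.8968) = 0.4079.
C_D = 0.0517×3.71/(0.0590−0.0517) × (0.4557−0.4079) = 26.27×0.04786 = 1.258 kmol/m³.
C_A = C_{A0}e^(−k₁t) = 1.691 kmol/m³, so C_U = C_{A0}−C_A−C_D = 0.7616 kmol/m³; C_D/C_U = 1.65.

1.65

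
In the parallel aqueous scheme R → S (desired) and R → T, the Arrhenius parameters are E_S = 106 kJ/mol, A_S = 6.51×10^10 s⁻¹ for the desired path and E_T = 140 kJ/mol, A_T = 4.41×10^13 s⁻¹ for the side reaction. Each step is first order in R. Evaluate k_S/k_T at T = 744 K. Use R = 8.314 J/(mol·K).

0.360

Since both paths have the same order in R, the concentration cancels and S_{S/T} = k_S/k_T = (A_S/A_T)·exp[(E_T−E_S)/(RT)].
(E_T−E_S)/(RT) = (140−106)×10³/(8.314×744) = 34000/6186 = 5.497.
k_S/k_T = (6.51×10^10/4.41×10^13)·exp(5.497) = 0.001476 × 243.9 = 0.360.
Since E_S < E_T, lowering the temperature improves selectivity toward S.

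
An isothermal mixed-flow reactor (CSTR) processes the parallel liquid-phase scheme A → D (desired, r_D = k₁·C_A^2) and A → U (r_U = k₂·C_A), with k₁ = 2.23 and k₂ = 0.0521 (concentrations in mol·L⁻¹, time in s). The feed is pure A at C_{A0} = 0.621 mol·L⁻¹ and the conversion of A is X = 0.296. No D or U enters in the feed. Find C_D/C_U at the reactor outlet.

Exit C_A = C_{A0}(1−X) = 0.621×0.704 = 0.4372 mol·L⁻¹.
In a CSTR the entire volume is at exit conditions, so r_D = 2.23×0.4372^2 = 0.4262 and r_U = 0.0521×0.4372 = 0.02278.
Overall selectivity = C_D/C_U = r_Dτ/(r_Uτ) = r_D/r_U = 18.7.

18.7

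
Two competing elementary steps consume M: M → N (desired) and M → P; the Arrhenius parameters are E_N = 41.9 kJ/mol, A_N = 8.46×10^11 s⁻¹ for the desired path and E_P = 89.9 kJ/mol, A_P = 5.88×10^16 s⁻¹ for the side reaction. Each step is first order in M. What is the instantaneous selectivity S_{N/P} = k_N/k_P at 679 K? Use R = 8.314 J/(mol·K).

With equal orders, S_{N/P} = k_N/k_P = (A_N/A_P)·exp[(E_P−E_N)/(RT)].
(E_P−E_N)/(RT) = (89.9−41.9)×10³/(8.314×679) = 48000/5645 = 8.503.
k_N/k_P = (8.46×10^11/5.88×10^16)·exp(8.503) = 1.439×10^-5 × 4928 = 0.0709.

0.0709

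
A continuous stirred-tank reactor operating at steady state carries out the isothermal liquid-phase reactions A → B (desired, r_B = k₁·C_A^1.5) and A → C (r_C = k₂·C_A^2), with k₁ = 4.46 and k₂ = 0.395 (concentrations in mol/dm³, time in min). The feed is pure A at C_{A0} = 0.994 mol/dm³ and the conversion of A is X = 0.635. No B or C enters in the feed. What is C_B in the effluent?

Exit C_A = C_{A0}(1−X) = 0.994×0.365 = 0.3628 mol/dm³.
Rates in a CSTR are evaluated at the outlet concentration: r_B = 4.46×0.3628^1.5 = 0.9747, r_C = 0.395×0.3628^2 = 0.05199.
Fraction of consumed A going to B: r_B/(r_B+r_C) = 0.9494.
C_B = 0.9494·C_{A0}·X = 0.9494×0.994×0.635 = 0.599 mol/dm³.

0.599 mol/dm³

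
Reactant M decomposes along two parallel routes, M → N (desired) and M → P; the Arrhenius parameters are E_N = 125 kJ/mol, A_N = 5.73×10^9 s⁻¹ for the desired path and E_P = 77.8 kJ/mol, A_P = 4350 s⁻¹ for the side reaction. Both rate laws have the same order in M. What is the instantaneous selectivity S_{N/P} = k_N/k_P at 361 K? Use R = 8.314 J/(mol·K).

Since both paths have the same order in M, the concentration cancels and S_{N/P} = k_N/k_P = (A_N/A_P)·exp[(E_P−E_N)/(RT)].
(E_P−E_N)/(RT) = (77.8−125)×10³/(8.314×361) = -47200/3001 = -15.73.
k_N/k_P = (5.73×10^9/4350)·exp(-15.73) = 1.317×10^6 × 1.480×10^-7 = 0.195.
Since E_N > E_P, raising the temperature improves selectivity toward N.

0.195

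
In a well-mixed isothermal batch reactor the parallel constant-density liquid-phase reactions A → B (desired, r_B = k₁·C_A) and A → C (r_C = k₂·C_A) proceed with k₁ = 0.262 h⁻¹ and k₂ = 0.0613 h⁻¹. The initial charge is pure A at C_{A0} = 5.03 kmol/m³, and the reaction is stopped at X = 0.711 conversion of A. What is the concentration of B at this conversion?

2.90 kmol/m³

C_A = C_{A0}(1−X) = 1.454 kmol/m³.
Both paths are first order in A, so the instantaneous fraction to B is constant: dC_B/d(−C_A) = k₁/(k₁+k₂) = 0.8104.
C_B = 0.8104·(C_{A0}−C_A) = 0.8104×3.576 = 2.90 kmol/m³.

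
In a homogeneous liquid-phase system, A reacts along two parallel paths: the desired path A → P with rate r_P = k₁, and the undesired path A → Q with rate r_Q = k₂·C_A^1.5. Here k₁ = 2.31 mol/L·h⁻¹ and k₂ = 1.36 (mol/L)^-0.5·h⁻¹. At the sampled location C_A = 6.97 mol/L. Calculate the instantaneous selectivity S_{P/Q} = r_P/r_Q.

S_{P/Q} = r_P/r_Q = (k₁)/(k₂·C_A^1.5) = (k₁/k₂)·C_A^-1.5.
= (2.31) / (1.36×6.970^1.5) = 2.310/25.03 = 0.0923.
The undesired path is higher order in A, so low C_A (CSTR or dilute feed) favours P.

0.0923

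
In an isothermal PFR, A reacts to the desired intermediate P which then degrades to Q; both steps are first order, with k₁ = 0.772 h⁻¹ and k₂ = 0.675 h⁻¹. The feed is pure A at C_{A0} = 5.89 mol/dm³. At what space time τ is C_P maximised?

1.38 h

For first-order series the maximum of C_P occurs at τ_opt = ln(k₂/k₁)/(k₂−k₁).
= ln(0.675/0.772)/(0.675−0.772) = ln(0.8744)/-0.09700 = -0.1343/-0.09700 = 1.38 h.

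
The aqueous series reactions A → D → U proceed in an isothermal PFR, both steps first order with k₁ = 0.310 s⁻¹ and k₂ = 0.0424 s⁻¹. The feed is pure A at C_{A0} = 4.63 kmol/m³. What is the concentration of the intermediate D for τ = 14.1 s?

2.88 kmol/m³

The intermediate concentration in a first-order A→B→C sequence is C_D = k₁C_{A0}(e^(−k₁τ) − e^(−k₂τ))/(k₂−k₁).
e^(−k₁τ) = e^(−0.310×14.1) = e^(−4.371) = 0.01264; e^(−k₂τ) = e^(−0.5978) = 0.5500.
C_D = 0.310×4.63/(0.0424−0.310) × (0.01264−0.5500) = (-5.364)×(-0.5374) = 2.882 kmol/m³.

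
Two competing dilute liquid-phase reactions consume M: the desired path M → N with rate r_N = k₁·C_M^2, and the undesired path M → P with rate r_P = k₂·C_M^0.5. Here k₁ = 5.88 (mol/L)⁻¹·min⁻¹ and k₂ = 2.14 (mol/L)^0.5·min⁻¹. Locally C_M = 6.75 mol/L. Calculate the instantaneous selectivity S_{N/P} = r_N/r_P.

48.2

S_{N/P} = r_N/r_P = (k₁·C_M^2)/(k₂·C_M^0.5) = (k₁/k₂)·C_M^1.5.
= (5.88×6.750^2) / (2.14×6.750^0.5) = 267.9/5.560 = 48.2.
Since the desired path is higher order in M, keeping C_M high (PFR or concentrated feed) favours N.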